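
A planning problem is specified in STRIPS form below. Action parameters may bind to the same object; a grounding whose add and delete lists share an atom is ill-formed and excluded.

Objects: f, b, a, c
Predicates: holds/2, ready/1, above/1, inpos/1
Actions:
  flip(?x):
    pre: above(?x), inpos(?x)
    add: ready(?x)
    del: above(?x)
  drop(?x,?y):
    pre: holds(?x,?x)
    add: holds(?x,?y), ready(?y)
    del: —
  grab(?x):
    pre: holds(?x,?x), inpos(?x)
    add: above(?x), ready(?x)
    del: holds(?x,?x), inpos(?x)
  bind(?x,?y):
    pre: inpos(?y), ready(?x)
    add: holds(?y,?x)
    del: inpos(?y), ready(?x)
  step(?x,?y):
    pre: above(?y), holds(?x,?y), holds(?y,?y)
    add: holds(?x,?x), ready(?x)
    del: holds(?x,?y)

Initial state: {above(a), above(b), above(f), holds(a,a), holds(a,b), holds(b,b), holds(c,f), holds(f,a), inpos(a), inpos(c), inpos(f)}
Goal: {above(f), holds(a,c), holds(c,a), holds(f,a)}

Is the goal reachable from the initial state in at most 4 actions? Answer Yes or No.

Yes

1. flip(a)  →  {above(b), above(f), holds(a,a), holds(a,b), holds(b,b), holds(c,f), holds(f,a), inpos(a), inpos(c), inpos(f), ready(a)}
2. drop(a,c)  →  {above(b), above(f), holds(a,a), holds(a,b), holds(a,c), holds(b,b), holds(c,f), holds(f,a), inpos(a), inpos(c), inpos(f), ready(a), ready(c)}
3. bind(a,c)  →  {above(b), above(f), holds(a,a), holds(a,b), holds(a,c), holds(b,b), holds(c,a), holds(c,f), holds(f,a), inpos(a), inpos(f), ready(c)}
optimal plan length = 3; 3 ≤ 4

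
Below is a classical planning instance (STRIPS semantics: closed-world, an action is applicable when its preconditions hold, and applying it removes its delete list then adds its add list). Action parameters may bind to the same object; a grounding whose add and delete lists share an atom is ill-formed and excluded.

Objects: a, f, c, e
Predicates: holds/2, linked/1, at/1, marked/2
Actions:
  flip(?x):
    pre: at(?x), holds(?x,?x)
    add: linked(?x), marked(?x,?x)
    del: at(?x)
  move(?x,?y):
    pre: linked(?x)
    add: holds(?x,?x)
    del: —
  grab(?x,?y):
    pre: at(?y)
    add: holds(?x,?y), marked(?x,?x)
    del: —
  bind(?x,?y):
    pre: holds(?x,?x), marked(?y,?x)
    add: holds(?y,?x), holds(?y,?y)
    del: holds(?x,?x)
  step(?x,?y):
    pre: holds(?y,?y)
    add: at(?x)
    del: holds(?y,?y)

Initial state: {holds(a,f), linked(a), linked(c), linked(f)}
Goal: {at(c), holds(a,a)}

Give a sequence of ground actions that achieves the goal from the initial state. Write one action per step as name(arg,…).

move(a,a); move(f,a); step(c,f)

1. move(a,a)  →  {holds(a,a), holds(a,f), linked(a), linked(c), linked(f)}
2. move(f,a)  →  {holds(a,a), holds(a,f), holds(f,f), linked(a), linked(c), linked(f)}
3. step(c,f)  →  {at(c), holds(a,a), holds(a,f), linked(a), linked(c), linked(f)}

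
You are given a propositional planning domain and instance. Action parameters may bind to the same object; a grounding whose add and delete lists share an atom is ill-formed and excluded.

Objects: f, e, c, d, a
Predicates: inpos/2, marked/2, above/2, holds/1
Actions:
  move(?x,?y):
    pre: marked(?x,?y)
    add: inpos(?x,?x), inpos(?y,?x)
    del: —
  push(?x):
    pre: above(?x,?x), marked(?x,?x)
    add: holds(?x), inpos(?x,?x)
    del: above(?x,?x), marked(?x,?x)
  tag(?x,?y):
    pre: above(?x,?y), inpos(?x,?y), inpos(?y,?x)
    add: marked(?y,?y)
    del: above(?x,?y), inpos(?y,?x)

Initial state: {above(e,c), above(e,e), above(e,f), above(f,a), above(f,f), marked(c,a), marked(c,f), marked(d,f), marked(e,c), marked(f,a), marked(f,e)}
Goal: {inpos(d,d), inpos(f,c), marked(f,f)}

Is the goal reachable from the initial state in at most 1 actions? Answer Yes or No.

1. move(f,e)  →  {above(e,c), above(e,e), above(e,f), above(f,a), above(f,f), inpos(e,f), inpos(f,f), marked(c,a), marked(c,f), marked(d,f), marked(e,c), marked(f,a), marked(f,e)}
2. move(c,f)  →  {above(e,c), above(e,e), above(e,f), above(f,a), above(f,f), inpos(c,c), inpos(e,f), inpos(f,c), inpos(f,f), marked(c,a), marked(c,f), marked(d,f), marked(e,c), marked(f,a), marked(f,e)}
3. move(d,f)  →  {above(e,c), above(e,e), above(e,f), above(f,a), above(f,f), inpos(c,c), inpos(d,d), inpos(e,f), inpos(f,c), inpos(f,d), inpos(f,f), marked(c,a), marked(c,f), marked(d,f), marked(e,c), marked(f,a), marked(f,e)}
4. tag(f,f)  →  {above(e,c), above(e,e), above(e,f), above(f,a), inpos(c,c), inpos(d,d), inpos(e,f), inpos(f,c), inpos(f,d), marked(c,a), marked(c,f), marked(d,f), marked(e,c), marked(f,a), marked(f,e), marked(f,f)}
optimal plan length = 4; 4 > 1

No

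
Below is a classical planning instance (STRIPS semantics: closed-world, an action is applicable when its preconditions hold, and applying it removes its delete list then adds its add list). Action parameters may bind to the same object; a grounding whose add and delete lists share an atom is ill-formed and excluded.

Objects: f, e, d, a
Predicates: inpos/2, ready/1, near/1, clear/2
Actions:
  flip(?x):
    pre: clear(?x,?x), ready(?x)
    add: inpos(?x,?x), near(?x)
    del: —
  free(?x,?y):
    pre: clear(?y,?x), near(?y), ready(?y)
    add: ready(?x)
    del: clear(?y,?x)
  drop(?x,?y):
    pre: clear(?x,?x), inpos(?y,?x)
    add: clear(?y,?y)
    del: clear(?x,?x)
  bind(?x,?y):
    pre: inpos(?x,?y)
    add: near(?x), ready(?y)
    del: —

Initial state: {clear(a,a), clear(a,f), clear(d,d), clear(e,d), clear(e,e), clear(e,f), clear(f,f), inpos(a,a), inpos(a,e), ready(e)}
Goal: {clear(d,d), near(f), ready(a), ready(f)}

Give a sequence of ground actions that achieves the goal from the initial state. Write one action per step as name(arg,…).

bind(a,a); free(f,a); flip(f)

1. bind(a,a)  →  {clear(a,a), clear(a,f), clear(d,d), clear(e,d), clear(e,e), clear(e,f), clear(f,f), inpos(a,a), inpos(a,e), near(a), ready(a), ready(e)}
2. free(f,a)  →  {clear(a,a), clear(d,d), clear(e,d), clear(e,e), clear(e,f), clear(f,f), inpos(a,a), inpos(a,e), near(a), ready(a), ready(e), ready(f)}
3. flip(f)  →  {clear(a,a), clear(d,d), clear(e,d), clear(e,e), clear(e,f), clear(f,f), inpos(a,a), inpos(a,e), inpos(f,f), near(a), near(f), ready(a), ready(e), ready(f)}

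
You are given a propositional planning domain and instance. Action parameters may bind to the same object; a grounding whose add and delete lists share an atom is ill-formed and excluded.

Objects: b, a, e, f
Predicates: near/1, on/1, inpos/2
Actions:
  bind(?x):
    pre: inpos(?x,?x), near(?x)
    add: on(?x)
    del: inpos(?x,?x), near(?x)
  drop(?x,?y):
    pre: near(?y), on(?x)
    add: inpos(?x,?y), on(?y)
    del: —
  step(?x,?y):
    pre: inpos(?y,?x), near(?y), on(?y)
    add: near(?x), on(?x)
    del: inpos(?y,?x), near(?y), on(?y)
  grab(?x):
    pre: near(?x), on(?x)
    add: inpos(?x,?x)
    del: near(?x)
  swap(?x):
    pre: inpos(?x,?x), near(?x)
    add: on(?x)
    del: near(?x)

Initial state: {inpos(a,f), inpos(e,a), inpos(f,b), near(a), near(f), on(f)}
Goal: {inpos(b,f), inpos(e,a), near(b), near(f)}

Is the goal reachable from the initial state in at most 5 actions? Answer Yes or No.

Yes

1. drop(f,a)  →  {inpos(a,f), inpos(e,a), inpos(f,a), inpos(f,b), near(a), near(f), on(a), on(f)}
2. step(b,f)  →  {inpos(a,f), inpos(e,a), inpos(f,a), near(a), near(b), on(a), on(b)}
3. step(f,a)  →  {inpos(e,a), inpos(f,a), near(b), near(f), on(b), on(f)}
4. drop(b,f)  →  {inpos(b,f), inpos(e,a), inpos(f,a), near(b), near(f), on(b), on(f)}
optimal plan length = 4; 4 ≤ 5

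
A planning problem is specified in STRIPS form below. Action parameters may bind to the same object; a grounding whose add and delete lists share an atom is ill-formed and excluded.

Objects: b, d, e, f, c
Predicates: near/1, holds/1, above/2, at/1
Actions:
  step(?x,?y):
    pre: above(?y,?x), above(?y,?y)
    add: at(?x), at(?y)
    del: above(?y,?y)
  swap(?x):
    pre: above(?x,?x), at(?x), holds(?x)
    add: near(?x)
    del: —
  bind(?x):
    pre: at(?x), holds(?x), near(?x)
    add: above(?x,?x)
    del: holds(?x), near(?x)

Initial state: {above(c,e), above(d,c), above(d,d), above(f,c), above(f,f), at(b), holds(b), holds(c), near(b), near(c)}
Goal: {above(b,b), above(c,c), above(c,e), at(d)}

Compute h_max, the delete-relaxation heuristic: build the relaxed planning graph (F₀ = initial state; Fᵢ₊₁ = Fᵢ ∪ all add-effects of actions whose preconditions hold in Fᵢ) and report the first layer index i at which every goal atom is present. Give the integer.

2

F0 = init (10 atoms)
F1 = F0 ∪ {above(b,b), at(c), at(d), at(f)}  (14 atoms)
F2 = F1 ∪ {above(c,c)}  (15 atoms)
goal ⊆ F2  ⇒  h_max = 2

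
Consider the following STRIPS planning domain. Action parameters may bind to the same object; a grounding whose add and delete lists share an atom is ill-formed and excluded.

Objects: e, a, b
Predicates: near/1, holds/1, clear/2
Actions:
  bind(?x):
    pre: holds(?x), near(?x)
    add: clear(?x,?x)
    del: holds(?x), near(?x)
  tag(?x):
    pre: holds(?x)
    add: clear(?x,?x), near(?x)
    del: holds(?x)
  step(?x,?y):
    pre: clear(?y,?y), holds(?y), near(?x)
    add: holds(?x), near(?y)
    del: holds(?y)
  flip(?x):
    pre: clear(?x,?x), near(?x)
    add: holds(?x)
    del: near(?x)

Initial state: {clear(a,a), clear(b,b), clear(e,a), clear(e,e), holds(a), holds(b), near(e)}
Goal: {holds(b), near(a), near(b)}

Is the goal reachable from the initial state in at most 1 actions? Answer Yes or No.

1. tag(b)  →  {clear(a,a), clear(b,b), clear(e,a), clear(e,e), holds(a), near(b), near(e)}
2. step(b,a)  →  {clear(a,a), clear(b,b), clear(e,a), clear(e,e), holds(b), near(a), near(b), near(e)}
optimal plan length = 2; 2 > 1

No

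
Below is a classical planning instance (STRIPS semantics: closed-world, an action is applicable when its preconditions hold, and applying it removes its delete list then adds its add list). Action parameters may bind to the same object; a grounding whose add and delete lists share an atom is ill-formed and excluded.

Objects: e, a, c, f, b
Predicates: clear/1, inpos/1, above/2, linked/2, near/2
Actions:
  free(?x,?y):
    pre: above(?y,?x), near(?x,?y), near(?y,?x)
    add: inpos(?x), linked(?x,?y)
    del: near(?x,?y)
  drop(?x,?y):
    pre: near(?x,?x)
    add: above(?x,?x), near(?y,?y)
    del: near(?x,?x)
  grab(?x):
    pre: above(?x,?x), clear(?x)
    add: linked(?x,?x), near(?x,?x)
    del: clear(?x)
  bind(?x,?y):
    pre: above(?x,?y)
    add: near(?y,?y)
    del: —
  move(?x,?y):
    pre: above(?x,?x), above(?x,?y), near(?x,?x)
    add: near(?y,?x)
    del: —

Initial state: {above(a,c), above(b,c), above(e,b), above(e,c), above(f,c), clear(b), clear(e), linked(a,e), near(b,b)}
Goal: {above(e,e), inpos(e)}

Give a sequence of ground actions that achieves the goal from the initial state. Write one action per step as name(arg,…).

1. drop(b,e)  →  {above(a,c), above(b,b), above(b,c), above(e,b), above(e,c), above(f,c), clear(b), clear(e), linked(a,e), near(e,e)}
2. drop(e,a)  →  {above(a,c), above(b,b), above(b,c), above(e,b), above(e,c), above(e,e), above(f,c), clear(b), clear(e), linked(a,e), near(a,a)}
3. drop(a,e)  →  {above(a,a), above(a,c), above(b,b), above(b,c), above(e,b), above(e,c), above(e,e), above(f,c), clear(b), clear(e), linked(a,e), near(e,e)}
4. free(e,e)  →  {above(a,a), above(a,c), above(b,b), above(b,c), above(e,b), above(e,c), above(e,e), above(f,c), clear(b), clear(e), inpos(e), linked(a,e), linked(e,e)}

drop(b,e); drop(e,a); drop(a,e); free(e,e)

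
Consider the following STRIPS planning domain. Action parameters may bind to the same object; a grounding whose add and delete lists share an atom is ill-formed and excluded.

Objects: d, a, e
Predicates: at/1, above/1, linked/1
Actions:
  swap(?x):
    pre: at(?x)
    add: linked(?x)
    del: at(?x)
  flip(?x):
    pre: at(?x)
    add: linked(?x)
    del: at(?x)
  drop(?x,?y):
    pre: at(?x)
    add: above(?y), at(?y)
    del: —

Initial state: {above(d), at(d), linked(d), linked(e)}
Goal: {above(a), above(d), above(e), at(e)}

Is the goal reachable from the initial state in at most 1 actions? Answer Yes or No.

No

1. drop(d,a)  →  {above(a), above(d), at(a), at(d), linked(d), linked(e)}
2. drop(d,e)  →  {above(a), above(d), above(e), at(a), at(d), at(e), linked(d), linked(e)}
optimal plan length = 2; 2 > 1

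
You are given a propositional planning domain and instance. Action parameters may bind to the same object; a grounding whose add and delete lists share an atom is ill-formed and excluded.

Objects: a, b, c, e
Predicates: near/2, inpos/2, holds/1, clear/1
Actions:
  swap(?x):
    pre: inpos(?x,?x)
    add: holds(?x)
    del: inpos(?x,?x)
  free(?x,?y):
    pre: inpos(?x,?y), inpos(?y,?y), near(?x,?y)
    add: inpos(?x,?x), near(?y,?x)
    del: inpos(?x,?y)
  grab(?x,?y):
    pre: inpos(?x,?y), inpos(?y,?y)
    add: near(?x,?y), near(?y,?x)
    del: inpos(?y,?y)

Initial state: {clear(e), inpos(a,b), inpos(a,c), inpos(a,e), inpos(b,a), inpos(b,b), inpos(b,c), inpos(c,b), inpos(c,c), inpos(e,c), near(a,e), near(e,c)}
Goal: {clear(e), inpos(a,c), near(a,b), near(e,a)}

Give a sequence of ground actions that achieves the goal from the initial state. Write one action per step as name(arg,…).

1. free(e,c)  →  {clear(e), inpos(a,b), inpos(a,c), inpos(a,e), inpos(b,a), inpos(b,b), inpos(b,c), inpos(c,b), inpos(c,c), inpos(e,e), near(a,e), near(c,e), near(e,c)}
2. free(a,e)  →  {clear(e), inpos(a,a), inpos(a,b), inpos(a,c), inpos(b,a), inpos(b,b), inpos(b,c), inpos(c,b), inpos(c,c), inpos(e,e), near(a,e), near(c,e), near(e,a), near(e,c)}
3. grab(a,b)  →  {clear(e), inpos(a,a), inpos(a,b), inpos(a,c), inpos(b,a), inpos(b,c), inpos(c,b), inpos(c,c), inpos(e,e), near(a,b), near(a,e), near(b,a), near(c,e), near(e,a), near(e,c)}

free(e,c); free(a,e); grab(a,b)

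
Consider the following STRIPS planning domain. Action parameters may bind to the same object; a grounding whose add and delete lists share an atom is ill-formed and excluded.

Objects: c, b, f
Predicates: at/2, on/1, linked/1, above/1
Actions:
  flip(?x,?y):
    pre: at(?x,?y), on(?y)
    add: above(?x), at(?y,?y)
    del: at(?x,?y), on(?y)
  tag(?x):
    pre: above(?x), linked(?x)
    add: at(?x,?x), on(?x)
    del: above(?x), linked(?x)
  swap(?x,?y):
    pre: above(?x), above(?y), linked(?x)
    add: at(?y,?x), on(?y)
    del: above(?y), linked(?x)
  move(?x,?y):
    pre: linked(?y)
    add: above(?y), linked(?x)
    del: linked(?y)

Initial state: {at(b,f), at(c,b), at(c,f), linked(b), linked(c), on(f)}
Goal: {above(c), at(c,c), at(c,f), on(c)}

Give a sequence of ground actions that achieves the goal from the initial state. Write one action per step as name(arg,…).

1. move(f,c)  →  {above(c), at(b,f), at(c,b), at(c,f), linked(b), linked(f), on(f)}
2. move(c,b)  →  {above(b), above(c), at(b,f), at(c,b), at(c,f), linked(c), linked(f), on(f)}
3. tag(c)  →  {above(b), at(b,f), at(c,b), at(c,c), at(c,f), linked(f), on(c), on(f)}
4. move(c,f)  →  {above(b), above(f), at(b,f), at(c,b), at(c,c), at(c,f), linked(c), on(c), on(f)}
5. move(b,c)  →  {above(b), above(c), above(f), at(b,f), at(c,b), at(c,c), at(c,f), linked(b), on(c), on(f)}

move(f,c); move(c,b); tag(c); move(c,f); move(b,c)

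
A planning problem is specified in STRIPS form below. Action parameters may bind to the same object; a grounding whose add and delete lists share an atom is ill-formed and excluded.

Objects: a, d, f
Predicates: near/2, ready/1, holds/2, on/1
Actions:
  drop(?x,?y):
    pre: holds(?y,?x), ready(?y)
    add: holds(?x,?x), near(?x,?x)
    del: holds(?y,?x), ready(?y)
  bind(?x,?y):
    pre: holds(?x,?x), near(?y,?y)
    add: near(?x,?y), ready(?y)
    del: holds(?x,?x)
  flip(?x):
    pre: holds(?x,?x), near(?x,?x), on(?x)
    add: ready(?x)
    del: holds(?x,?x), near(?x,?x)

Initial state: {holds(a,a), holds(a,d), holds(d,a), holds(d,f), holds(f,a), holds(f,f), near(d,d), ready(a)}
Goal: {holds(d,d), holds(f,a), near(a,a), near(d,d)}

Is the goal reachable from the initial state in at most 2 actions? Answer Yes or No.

1. drop(d,a)  →  {holds(a,a), holds(d,a), holds(d,d), holds(d,f), holds(f,a), holds(f,f), near(d,d)}
2. bind(a,d)  →  {holds(d,a), holds(d,d), holds(d,f), holds(f,a), holds(f,f), near(a,d), near(d,d), ready(d)}
3. drop(a,d)  →  {holds(a,a), holds(d,d), holds(d,f), holds(f,a), holds(f,f), near(a,a), near(a,d), near(d,d)}
optimal plan length = 3; 3 > 2

No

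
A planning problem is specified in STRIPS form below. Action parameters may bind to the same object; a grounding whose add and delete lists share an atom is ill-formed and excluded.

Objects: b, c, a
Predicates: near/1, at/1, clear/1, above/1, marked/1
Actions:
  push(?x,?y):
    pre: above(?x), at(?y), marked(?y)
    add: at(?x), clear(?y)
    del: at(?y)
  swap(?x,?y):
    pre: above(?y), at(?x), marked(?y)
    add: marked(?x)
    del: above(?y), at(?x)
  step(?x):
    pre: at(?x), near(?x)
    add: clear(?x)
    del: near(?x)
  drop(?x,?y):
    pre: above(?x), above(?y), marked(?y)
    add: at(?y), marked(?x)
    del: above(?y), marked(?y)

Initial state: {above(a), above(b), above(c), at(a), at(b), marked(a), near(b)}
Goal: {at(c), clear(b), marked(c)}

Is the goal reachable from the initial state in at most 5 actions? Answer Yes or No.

1. push(c,a)  →  {above(a), above(b), above(c), at(b), at(c), clear(a), marked(a), near(b)}
2. step(b)  →  {above(a), above(b), above(c), at(b), at(c), clear(a), clear(b), marked(a)}
3. drop(c,a)  →  {above(b), above(c), at(a), at(b), at(c), clear(a), clear(b), marked(c)}
optimal plan length = 3; 3 ≤ 5

Yes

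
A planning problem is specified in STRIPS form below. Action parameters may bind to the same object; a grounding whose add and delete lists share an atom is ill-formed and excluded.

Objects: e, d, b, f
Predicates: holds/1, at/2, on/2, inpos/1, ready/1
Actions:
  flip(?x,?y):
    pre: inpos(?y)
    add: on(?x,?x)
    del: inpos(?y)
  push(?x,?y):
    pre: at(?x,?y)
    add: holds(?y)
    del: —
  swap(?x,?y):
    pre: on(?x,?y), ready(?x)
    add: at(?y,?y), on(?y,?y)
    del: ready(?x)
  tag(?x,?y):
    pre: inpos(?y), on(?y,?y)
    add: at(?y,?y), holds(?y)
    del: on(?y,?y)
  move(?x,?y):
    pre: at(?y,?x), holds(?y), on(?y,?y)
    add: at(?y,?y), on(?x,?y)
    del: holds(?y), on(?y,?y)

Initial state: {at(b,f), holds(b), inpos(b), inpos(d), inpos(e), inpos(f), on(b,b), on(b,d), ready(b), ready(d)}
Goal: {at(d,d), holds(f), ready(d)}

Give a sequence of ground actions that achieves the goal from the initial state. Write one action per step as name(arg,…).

1. push(b,f)  →  {at(b,f), holds(b), holds(f), inpos(b), inpos(d), inpos(e), inpos(f), on(b,b), on(b,d), ready(b), ready(d)}
2. swap(b,d)  →  {at(b,f), at(d,d), holds(b), holds(f), inpos(b), inpos(d), inpos(e), inpos(f), on(b,b), on(b,d), on(d,d), ready(d)}

push(b,f); swap(b,d)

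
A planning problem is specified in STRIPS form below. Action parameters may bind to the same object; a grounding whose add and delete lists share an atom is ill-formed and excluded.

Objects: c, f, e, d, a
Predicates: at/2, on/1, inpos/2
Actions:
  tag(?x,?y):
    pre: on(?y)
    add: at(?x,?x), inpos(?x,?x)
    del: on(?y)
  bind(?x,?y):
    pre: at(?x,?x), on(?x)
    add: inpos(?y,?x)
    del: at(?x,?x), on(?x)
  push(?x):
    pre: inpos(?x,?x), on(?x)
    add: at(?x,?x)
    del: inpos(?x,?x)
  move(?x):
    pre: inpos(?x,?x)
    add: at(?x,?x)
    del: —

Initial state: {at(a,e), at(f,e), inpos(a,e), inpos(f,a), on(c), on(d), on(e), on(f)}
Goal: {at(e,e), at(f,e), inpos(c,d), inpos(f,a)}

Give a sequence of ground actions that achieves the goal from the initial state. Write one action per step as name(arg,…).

1. tag(e,c)  →  {at(a,e), at(e,e), at(f,e), inpos(a,e), inpos(e,e), inpos(f,a), on(d), on(e), on(f)}
2. tag(d,f)  →  {at(a,e), at(d,d), at(e,e), at(f,e), inpos(a,e), inpos(d,d), inpos(e,e), inpos(f,a), on(d), on(e)}
3. bind(d,c)  →  {at(a,e), at(e,e), at(f,e), inpos(a,e), inpos(c,d), inpos(d,d), inpos(e,e), inpos(f,a), on(e)}

tag(e,c); tag(d,f); bind(d,c)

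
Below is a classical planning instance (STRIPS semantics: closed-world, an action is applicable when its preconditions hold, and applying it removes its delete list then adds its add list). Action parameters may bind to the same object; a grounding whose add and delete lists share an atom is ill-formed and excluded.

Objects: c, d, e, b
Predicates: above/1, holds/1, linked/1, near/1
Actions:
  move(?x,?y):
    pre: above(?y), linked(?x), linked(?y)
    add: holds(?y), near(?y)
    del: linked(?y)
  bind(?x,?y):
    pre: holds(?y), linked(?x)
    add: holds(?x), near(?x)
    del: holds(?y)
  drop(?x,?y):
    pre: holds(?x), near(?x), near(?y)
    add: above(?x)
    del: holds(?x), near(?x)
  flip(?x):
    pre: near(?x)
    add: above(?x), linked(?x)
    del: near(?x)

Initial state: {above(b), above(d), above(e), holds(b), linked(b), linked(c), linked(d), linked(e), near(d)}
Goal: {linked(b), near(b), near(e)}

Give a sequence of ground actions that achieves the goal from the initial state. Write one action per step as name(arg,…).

1. move(c,e)  →  {above(b), above(d), above(e), holds(b), holds(e), linked(b), linked(c), linked(d), near(d), near(e)}
2. bind(b,e)  →  {above(b), above(d), above(e), holds(b), linked(b), linked(c), linked(d), near(b), near(d), near(e)}

move(c,e); bind(b,e)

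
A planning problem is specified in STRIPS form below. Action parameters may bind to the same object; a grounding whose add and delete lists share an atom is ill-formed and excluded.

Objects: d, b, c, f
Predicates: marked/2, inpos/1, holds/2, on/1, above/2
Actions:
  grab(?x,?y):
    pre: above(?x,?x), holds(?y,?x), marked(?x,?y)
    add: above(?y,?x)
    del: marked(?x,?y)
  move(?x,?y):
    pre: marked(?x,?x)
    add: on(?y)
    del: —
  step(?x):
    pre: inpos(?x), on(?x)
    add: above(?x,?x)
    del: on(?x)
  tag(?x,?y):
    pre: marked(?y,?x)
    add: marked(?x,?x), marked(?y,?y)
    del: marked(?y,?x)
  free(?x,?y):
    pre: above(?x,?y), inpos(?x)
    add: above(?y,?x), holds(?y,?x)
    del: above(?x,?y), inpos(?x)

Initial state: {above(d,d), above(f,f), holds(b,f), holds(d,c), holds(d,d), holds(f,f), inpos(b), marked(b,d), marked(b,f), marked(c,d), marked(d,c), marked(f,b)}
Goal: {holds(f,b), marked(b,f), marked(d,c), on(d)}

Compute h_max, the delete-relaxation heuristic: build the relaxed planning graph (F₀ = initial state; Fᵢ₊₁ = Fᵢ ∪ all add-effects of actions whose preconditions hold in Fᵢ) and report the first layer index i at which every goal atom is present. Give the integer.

2

F0 = init (12 atoms)
F1 = F0 ∪ {above(b,f), marked(b,b), marked(c,c), marked(d,d), marked(f,f)}  (17 atoms)
F2 = F1 ∪ {above(f,b), holds(f,b), on(b), on(c), on(d), on(f)}  (23 atoms)
goal ⊆ F2  ⇒  h_max = 2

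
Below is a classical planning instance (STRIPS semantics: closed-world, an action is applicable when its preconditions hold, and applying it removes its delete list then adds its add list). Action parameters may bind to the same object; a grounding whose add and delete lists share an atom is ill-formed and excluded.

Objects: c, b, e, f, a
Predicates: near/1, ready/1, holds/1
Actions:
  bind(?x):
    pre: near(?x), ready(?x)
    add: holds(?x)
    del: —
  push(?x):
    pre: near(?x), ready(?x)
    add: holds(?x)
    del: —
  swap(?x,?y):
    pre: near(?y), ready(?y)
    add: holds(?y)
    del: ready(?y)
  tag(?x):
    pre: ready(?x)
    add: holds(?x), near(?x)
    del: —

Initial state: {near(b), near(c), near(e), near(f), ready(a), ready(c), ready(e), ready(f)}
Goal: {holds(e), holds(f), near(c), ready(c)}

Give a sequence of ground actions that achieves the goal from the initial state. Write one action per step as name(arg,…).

1. bind(e)  →  {holds(e), near(b), near(c), near(e), near(f), ready(a), ready(c), ready(e), ready(f)}
2. bind(f)  →  {holds(e), holds(f), near(b), near(c), near(e), near(f), ready(a), ready(c), ready(e), ready(f)}

bind(e); bind(f)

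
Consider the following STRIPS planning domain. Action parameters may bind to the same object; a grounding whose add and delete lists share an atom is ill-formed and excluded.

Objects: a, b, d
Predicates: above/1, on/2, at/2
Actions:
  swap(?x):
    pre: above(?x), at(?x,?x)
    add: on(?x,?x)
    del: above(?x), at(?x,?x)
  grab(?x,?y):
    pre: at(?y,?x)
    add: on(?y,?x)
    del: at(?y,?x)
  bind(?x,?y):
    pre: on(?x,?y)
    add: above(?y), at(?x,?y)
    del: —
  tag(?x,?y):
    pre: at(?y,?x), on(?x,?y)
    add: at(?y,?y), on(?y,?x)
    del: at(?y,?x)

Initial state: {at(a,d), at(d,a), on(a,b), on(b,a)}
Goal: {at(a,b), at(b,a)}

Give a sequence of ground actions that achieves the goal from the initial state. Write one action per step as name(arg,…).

bind(a,b); bind(b,a)

1. bind(a,b)  →  {above(b), at(a,b), at(a,d), at(d,a), on(a,b), on(b,a)}
2. bind(b,a)  →  {above(a), above(b), at(a,b), at(a,d), at(b,a), at(d,a), on(a,b), on(b,a)}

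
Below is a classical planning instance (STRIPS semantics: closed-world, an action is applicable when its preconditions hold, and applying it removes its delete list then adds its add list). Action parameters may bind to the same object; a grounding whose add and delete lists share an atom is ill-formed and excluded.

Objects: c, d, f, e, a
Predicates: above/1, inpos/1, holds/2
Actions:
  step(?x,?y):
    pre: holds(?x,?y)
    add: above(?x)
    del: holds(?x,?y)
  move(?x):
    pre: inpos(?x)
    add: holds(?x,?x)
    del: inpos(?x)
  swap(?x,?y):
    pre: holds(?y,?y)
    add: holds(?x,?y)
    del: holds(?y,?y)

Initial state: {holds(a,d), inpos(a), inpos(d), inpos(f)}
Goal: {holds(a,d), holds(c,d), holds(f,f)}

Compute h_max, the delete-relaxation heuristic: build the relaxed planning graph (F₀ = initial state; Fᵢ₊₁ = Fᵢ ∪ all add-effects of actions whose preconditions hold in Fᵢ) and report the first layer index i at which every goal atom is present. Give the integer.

F0 = init (4 atoms)
F1 = F0 ∪ {above(a), holds(a,a), holds(d,d), holds(f,f)}  (8 atoms)
F2 = F1 ∪ {above(d), above(f), holds(a,f), holds(c,a), holds(c,d), holds(c,f), holds(d,a), holds(d,f), holds(e,a), holds(e,d), holds(e,f), holds(f,a), holds(f,d)}  (21 atoms)
goal ⊆ F2  ⇒  h_max = 2

2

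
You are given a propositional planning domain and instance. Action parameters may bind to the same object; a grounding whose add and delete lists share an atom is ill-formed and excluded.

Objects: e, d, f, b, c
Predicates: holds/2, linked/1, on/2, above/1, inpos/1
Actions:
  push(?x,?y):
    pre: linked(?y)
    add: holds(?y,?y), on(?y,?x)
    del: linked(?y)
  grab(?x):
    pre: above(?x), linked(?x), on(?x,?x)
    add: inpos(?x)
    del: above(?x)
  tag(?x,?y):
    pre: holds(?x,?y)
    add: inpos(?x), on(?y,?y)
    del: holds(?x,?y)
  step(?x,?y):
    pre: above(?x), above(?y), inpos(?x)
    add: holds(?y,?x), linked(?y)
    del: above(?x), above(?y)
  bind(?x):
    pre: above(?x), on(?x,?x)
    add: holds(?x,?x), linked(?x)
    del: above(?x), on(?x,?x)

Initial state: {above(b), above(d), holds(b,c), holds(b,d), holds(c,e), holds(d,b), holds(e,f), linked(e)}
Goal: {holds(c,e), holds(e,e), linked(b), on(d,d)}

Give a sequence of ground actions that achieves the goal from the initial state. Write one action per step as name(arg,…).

push(e,e); tag(b,d); step(b,b)

1. push(e,e)  →  {above(b), above(d), holds(b,c), holds(b,d), holds(c,e), holds(d,b), holds(e,e), holds(e,f), on(e,e)}
2. tag(b,d)  →  {above(b), above(d), holds(b,c), holds(c,e), holds(d,b), holds(e,e), holds(e,f), inpos(b), on(d,d), on(e,e)}
3. step(b,b)  →  {above(d), holds(b,b), holds(b,c), holds(c,e), holds(d,b), holds(e,e), holds(e,f), inpos(b), linked(b), on(d,d), on(e,e)}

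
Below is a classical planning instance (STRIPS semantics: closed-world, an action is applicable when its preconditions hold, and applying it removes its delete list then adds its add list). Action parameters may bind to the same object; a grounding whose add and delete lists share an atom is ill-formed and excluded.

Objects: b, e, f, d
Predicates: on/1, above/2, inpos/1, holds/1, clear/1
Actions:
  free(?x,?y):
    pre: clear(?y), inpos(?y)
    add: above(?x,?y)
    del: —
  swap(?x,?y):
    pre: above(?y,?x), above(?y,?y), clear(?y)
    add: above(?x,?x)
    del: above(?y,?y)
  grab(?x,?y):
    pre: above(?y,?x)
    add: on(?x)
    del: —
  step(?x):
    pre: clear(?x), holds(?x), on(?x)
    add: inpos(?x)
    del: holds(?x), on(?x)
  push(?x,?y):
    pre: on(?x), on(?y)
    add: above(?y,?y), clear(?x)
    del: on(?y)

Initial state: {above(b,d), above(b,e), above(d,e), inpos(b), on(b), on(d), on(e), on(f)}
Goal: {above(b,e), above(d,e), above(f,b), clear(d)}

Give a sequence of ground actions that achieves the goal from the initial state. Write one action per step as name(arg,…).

1. push(b,b)  →  {above(b,b), above(b,d), above(b,e), above(d,e), clear(b), inpos(b), on(d), on(e), on(f)}
2. free(f,b)  →  {above(b,b), above(b,d), above(b,e), above(d,e), above(f,b), clear(b), inpos(b), on(d), on(e), on(f)}
3. push(d,e)  →  {above(b,b), above(b,d), above(b,e), above(d,e), above(e,e), above(f,b), clear(b), clear(d), inpos(b), on(d), on(f)}

push(b,b); free(f,b); push(d,e)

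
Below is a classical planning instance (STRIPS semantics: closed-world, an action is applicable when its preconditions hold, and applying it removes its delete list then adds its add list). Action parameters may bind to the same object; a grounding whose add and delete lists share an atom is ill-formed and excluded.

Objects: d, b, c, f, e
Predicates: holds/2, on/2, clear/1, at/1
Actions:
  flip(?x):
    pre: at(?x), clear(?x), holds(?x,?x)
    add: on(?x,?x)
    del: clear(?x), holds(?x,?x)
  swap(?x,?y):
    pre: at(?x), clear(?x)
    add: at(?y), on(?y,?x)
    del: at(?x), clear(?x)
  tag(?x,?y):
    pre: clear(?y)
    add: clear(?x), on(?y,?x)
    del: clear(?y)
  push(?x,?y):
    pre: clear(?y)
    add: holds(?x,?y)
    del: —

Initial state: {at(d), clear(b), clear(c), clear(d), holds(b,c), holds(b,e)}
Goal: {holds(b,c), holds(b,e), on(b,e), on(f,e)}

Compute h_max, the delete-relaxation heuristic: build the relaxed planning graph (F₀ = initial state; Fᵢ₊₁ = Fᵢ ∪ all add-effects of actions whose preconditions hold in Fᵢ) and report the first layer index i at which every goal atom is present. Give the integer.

F0 = init (6 atoms)
F1 = F0 ∪ {at(b), at(c), at(e), at(f), clear(e), clear(f), holds(b,b), holds(b,d), holds(c,b), holds(c,c), holds(c,d), holds(d,b), holds(d,c), holds(d,d), holds(e,b), holds(e,c), holds(e,d), holds(f,b), holds(f,c), holds(f,d), on(b,c), on(b,d), on(b,e), on(b,f), on(c,b), on(c,d), on(c,e), on(c,f), on(d,b), on(d,c), on(d,e), on(d,f), on(e,d), on(f,d)}  (40 atoms)
F2 = F1 ∪ {holds(b,f), holds(c,e), holds(c,f), holds(d,e), holds(d,f), holds(e,e), holds(e,f), holds(f,e), holds(f,f), on(b,b), on(c,c), on(d,d), on(e,b), on(e,c), on(e,f), on(f,b), on(f,c), on(f,e)}  (58 atoms)
goal ⊆ F2  ⇒  h_max = 2

2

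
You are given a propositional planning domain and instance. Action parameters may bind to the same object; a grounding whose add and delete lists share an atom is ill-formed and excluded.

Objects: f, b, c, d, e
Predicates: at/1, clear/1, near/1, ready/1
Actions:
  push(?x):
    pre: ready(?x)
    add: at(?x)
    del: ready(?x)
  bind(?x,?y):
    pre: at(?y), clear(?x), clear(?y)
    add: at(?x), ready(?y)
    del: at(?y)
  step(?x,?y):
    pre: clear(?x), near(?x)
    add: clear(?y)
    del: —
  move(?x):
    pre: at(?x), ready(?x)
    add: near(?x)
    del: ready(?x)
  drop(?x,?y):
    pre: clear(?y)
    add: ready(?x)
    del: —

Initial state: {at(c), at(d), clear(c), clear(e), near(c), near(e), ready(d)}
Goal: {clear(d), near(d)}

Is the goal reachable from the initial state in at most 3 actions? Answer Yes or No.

Yes

1. step(c,d)  →  {at(c), at(d), clear(c), clear(d), clear(e), near(c), near(e), ready(d)}
2. move(d)  →  {at(c), at(d), clear(c), clear(d), clear(e), near(c), near(d), near(e)}
optimal plan length = 2; 2 ≤ 3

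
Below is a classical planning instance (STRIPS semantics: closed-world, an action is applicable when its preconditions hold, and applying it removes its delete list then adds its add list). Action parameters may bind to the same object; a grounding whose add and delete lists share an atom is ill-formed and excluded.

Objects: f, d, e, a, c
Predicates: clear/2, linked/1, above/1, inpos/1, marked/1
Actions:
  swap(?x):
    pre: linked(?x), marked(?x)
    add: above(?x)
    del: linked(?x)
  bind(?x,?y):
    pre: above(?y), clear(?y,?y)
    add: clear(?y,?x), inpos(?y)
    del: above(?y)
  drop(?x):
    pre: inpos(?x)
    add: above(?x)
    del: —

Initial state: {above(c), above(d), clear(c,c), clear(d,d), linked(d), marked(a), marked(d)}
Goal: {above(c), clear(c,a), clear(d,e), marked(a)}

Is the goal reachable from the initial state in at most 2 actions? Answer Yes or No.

No

1. bind(e,d)  →  {above(c), clear(c,c), clear(d,d), clear(d,e), inpos(d), linked(d), marked(a), marked(d)}
2. bind(a,c)  →  {clear(c,a), clear(c,c), clear(d,d), clear(d,e), inpos(c), inpos(d), linked(d), marked(a), marked(d)}
3. drop(c)  →  {above(c), clear(c,a), clear(c,c), clear(d,d), clear(d,e), inpos(c), inpos(d), linked(d), marked(a), marked(d)}
optimal plan length = 3; 3 > 2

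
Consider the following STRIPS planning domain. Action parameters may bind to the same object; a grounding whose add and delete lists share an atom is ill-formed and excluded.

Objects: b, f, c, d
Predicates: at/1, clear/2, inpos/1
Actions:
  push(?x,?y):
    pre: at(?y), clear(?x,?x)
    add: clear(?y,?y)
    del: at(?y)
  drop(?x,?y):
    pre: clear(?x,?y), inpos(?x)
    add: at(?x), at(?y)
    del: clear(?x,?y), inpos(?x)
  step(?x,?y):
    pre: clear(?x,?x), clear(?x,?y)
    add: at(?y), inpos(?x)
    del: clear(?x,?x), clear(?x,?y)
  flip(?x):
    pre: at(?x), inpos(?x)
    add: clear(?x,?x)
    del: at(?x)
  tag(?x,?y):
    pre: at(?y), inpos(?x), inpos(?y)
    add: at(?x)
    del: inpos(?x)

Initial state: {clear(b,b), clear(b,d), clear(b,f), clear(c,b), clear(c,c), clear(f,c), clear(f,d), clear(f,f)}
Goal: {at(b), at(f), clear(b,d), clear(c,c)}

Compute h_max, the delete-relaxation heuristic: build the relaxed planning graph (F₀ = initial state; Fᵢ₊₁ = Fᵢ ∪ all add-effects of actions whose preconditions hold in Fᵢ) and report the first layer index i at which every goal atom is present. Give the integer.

1

F0 = init (8 atoms)
F1 = F0 ∪ {at(b), at(c), at(d), at(f), inpos(b), inpos(c), inpos(f)}  (15 atoms)
goal ⊆ F1  ⇒  h_max = 1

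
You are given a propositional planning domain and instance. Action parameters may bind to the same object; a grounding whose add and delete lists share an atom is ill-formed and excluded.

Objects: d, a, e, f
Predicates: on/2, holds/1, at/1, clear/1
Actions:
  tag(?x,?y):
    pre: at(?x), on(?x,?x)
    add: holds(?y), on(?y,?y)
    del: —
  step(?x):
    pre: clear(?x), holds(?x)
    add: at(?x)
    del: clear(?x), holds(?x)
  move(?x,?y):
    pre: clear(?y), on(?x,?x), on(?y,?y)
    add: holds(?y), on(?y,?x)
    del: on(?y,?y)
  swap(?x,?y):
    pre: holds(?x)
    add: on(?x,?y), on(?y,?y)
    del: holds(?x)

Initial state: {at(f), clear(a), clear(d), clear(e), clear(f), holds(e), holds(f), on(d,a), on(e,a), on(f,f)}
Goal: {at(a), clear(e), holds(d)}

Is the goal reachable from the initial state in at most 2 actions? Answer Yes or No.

No

1. tag(f,d)  →  {at(f), clear(a), clear(d), clear(e), clear(f), holds(d), holds(e), holds(f), on(d,a), on(d,d), on(e,a), on(f,f)}
2. tag(f,a)  →  {at(f), clear(a), clear(d), clear(e), clear(f), holds(a), holds(d), holds(e), holds(f), on(a,a), on(d,a), on(d,d), on(e,a), on(f,f)}
3. step(a)  →  {at(a), at(f), clear(d), clear(e), clear(f), holds(d), holds(e), holds(f), on(a,a), on(d,a), on(d,d), on(e,a), on(f,f)}
optimal plan length = 3; 3 > 2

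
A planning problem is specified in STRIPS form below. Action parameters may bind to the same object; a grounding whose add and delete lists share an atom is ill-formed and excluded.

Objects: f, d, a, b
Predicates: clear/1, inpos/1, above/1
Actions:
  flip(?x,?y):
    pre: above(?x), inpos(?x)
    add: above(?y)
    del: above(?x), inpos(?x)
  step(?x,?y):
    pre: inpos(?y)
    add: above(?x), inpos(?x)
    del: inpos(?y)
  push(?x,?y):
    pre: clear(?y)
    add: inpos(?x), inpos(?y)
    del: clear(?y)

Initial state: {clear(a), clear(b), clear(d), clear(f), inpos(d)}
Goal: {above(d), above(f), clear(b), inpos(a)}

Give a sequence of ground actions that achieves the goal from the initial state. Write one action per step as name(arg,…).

1. step(f,d)  →  {above(f), clear(a), clear(b), clear(d), clear(f), inpos(f)}
2. step(d,f)  →  {above(d), above(f), clear(a), clear(b), clear(d), clear(f), inpos(d)}
3. step(a,d)  →  {above(a), above(d), above(f), clear(a), clear(b), clear(d), clear(f), inpos(a)}

step(f,d); step(d,f); step(a,d)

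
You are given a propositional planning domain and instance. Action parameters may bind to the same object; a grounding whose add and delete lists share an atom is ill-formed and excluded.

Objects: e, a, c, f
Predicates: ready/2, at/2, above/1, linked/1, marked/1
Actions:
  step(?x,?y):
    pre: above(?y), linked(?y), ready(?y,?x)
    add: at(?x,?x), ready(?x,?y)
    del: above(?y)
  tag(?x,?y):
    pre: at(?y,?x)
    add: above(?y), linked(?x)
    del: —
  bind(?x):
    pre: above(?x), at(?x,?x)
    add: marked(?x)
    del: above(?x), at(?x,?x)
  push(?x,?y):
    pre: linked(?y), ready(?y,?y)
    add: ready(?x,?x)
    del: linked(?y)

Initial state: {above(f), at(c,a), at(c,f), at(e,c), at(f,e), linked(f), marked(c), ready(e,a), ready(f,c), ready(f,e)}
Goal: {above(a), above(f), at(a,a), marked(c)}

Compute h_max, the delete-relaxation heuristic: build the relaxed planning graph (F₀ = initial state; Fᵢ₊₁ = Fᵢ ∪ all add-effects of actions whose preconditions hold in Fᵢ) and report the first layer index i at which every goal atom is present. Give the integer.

3

F0 = init (10 atoms)
F1 = F0 ∪ {above(c), above(e), at(c,c), at(e,e), linked(a), linked(c), linked(e), ready(c,f), ready(e,f)}  (19 atoms)
F2 = F1 ∪ {at(a,a), at(f,f), marked(e), ready(a,e)}  (23 atoms)
F3 = F2 ∪ {above(a), marked(f)}  (25 atoms)
goal ⊆ F3  ⇒  h_max = 3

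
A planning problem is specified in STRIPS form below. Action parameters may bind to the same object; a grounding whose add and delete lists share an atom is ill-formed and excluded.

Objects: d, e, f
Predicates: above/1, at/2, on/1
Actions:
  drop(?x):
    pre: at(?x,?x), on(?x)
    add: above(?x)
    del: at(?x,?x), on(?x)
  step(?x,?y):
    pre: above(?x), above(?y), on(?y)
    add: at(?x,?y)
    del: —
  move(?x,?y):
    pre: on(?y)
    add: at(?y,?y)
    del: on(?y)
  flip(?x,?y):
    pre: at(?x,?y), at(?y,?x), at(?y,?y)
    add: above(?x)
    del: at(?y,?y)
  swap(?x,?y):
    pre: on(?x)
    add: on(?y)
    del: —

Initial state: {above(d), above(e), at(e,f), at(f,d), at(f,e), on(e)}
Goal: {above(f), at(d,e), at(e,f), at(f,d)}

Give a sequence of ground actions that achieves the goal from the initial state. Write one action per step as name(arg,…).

step(d,e); step(e,e); flip(f,e)

1. step(d,e)  →  {above(d), above(e), at(d,e), at(e,f), at(f,d), at(f,e), on(e)}
2. step(e,e)  →  {above(d), above(e), at(d,e), at(e,e), at(e,f), at(f,d), at(f,e), on(e)}
3. flip(f,e)  →  {above(d), above(e), above(f), at(d,e), at(e,f), at(f,d), at(f,e), on(e)}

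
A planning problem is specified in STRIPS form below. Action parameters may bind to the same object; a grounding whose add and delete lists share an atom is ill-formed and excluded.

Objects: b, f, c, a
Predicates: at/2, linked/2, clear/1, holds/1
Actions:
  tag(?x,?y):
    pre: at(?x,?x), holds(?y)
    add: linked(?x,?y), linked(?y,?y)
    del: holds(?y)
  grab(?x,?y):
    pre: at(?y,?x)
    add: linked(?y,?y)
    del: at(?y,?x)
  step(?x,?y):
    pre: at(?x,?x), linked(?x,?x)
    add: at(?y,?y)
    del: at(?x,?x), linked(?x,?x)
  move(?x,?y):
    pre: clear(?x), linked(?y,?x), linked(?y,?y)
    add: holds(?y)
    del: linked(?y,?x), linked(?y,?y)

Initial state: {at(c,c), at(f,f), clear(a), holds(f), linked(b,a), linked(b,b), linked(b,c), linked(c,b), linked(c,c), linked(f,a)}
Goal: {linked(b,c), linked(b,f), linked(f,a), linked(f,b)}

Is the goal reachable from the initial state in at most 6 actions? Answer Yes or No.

1. step(c,b)  →  {at(b,b), at(f,f), clear(a), holds(f), linked(b,a), linked(b,b), linked(b,c), linked(c,b), linked(f,a)}
2. tag(b,f)  →  {at(b,b), at(f,f), clear(a), linked(b,a), linked(b,b), linked(b,c), linked(b,f), linked(c,b), linked(f,a), linked(f,f)}
3. move(a,b)  →  {at(b,b), at(f,f), clear(a), holds(b), linked(b,c), linked(b,f), linked(c,b), linked(f,a), linked(f,f)}
4. tag(f,b)  →  {at(b,b), at(f,f), clear(a), linked(b,b), linked(b,c), linked(b,f), linked(c,b), linked(f,a), linked(f,b), linked(f,f)}
optimal plan length = 4; 4 ≤ 6

Yes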